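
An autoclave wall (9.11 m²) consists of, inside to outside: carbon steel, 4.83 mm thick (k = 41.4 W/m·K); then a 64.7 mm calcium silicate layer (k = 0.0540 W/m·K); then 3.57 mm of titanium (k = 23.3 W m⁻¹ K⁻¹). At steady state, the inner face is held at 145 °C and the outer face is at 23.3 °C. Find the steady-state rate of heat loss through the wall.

Q = 925 W

Resistance network (inner→outer):
  R_carbon steel = L/(kA) = 0.00483/(41.4·9.11) = 1.281×10^-5 K/W
  R_calcium silicate = L/(kA) = 0.0647/(0.0540·9.11) = 0.1315 K/W
  R_titanium = L/(kA) = 0.00357/(23.3·9.11) = 1.682×10^-5 K/W
ΣR = 1.281×10^-5 + 0.1315 + 1.682×10^-5 = 0.1315 K/W
Q = ΔT/ΣR = (145 °C − 23.3 °C)/0.1315 = 925 W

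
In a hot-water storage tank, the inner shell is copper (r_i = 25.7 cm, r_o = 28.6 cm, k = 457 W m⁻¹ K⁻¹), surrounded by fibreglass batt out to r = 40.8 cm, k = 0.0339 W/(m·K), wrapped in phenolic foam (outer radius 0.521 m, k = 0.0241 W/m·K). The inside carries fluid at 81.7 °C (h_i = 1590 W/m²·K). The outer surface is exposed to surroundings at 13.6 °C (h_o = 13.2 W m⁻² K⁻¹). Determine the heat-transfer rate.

Resistance network (inner→outer):
  R_conv,in = 1/(4πr²h) = 1/(4π·0.257²·1590) = 7.578×10^-4 K/W
  R_copper = (1/0.257 − 1/0.286)/(4πk) = 0.3945/(4π·457) = 6.870×10^-5 K/W
  R_fibreglass batt = (1/0.286 − 1/0.408)/(4πk) = 1.046/(4π·0.0339) = 2.454 K/W
  R_phenolic foam = (1/0.408 − 1/0.521)/(4πk) = 0.5316/(4π·0.0241) = 1.755 K/W
  R_conv,out = 1/(4πr²h) = 1/(4π·0.521²·13.2) = 0.02221 K/W
ΣR = 7.578×10^-4 + 6.870×10^-5 + 2.454 + 1.755 + 0.02221 = 4.232 K/W
Q = ΔT/ΣR = (81.7 °C − 13.6 °C)/4.232 = 16.1 W

Q = 16.1 W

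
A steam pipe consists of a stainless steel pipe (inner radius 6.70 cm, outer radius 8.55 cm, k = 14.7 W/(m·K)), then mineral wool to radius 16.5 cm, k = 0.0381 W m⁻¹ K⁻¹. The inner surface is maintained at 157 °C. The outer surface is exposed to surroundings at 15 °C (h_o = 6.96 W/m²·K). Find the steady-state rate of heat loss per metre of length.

Treat each layer as a resistance in series:
  R'_stainless steel = ln(0.0855/0.0670)/(2πk) = 0.2438/(2π·14.7) = 0.002640 m·K/W
  R'_mineral wool = ln(0.165/0.0855)/(2πk) = 0.6574/(2π·0.0381) = 2.746 m·K/W
  R'_conv,out = 1/(2πr h) = 1/(2π·0.165·6.96) = 0.1386 m·K/W
ΣR = 0.002640 + 2.746 + 0.1386 = 2.887 m·K/W
Q' = ΔT/ΣR = (157 °C − 15 °C)/2.887 = 49.2 W/m

Q' = 49.2 W/m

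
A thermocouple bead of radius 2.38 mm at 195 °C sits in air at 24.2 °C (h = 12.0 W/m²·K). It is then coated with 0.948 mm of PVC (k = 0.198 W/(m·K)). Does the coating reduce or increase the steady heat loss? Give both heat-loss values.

increases: 0.146 → 0.264 W

Critical radius for a sphere: r_cr = 2k/h = 0.0330 m = 3.30 cm.
Outer radius after coating: r₂ = 0.00238 + 9.48×10^-4 = 0.003328 m.
Since r₁ < r_cr and r₂ ≤ r_cr, the coating moves toward the maximum at r_cr — heat loss rises.
Bare: R = 1/(4πr₁²h) = 1171 K/W; Q = 170.8/1171 = 0.146 W.
Coated: R = R_cond + R_conv = 646.8 K/W; Q = 170.8/646.8 = 0.264 W.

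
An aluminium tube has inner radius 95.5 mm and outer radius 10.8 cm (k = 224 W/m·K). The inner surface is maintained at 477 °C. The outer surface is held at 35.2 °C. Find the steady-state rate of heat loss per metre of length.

Q' = 5060 kW/m

Q' = 2πk·ΔT/ln(r₂/r₁) = 2π × 224 × 441.8 / ln(0.108/0.0955) = 5.06×10^6 W/m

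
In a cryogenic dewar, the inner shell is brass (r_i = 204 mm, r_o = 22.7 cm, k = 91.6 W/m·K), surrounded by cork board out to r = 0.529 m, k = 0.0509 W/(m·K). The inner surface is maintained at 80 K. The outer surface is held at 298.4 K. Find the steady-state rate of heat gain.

Q = 55.5 W

Resistance network (inner→outer):
  R_brass = (1/0.204 − 1/0.227)/(4πk) = 0.4967/(4π·91.6) = 4.315×10^-4 K/W
  R_cork board = (1/0.227 − 1/0.529)/(4πk) = 2.515/(4π·0.0509) = 3.932 K/W
ΣR = 4.315×10^-4 + 3.932 = 3.932 K/W
Q = ΔT/ΣR = (80 K − 298.4 K)/3.932 = -55.5 W
(Negative Q ⇒ heat flows inward; heat gain = 55.5 W.)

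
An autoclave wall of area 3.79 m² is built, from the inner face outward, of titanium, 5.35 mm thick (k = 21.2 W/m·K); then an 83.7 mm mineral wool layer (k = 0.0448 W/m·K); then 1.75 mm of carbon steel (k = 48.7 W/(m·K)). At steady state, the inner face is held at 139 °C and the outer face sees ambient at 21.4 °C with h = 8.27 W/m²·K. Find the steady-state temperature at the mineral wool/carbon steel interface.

Series thermal resistances, inner to outer:
  R_titanium = L/(kA) = 0.00535/(21.2·3.79) = 6.659×10^-5 K/W
  R_mineral wool = L/(kA) = 0.0837/(0.0448·3.79) = 0.4930 K/W
  R_carbon steel = L/(kA) = 0.00175/(48.7·3.79) = 9.481×10^-6 K/W
  R_conv,out = 1/(hA) = 1/(8.27·3.79) = 0.03190 K/W
ΣR = 6.659×10^-5 + 0.4930 + 9.481×10^-6 + 0.03190 = 0.5250 K/W
Q = ΔT/ΣR = (139 °C − 21.4 °C)/0.5250 = 224.0 W
From the inner boundary to the mineral wool/carbon steel interface, ΣR_partial = 0.4931 K/W.
T_interface = T_in − Q·ΣR_partial = 139 °C − (224.0)(0.4931) = 28.5 °C

T = 28.5 °C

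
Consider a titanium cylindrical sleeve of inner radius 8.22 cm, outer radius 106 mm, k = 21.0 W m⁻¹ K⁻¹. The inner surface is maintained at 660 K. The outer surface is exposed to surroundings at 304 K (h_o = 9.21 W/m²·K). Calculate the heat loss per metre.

Series thermal resistances, inner to outer:
  R'_titanium = ln(0.106/0.0822)/(2πk) = 0.2543/(2π·21.0) = 0.001927 m·K/W
  R'_conv,out = 1/(2πr h) = 1/(2π·0.106·9.21) = 0.1630 m·K/W
ΣR = 0.001927 + 0.1630 = 0.1649 m·K/W
Q' = ΔT/ΣR = (660 K − 304 K)/0.1649 = 2160 W/m

Q' = 2.16 kW/m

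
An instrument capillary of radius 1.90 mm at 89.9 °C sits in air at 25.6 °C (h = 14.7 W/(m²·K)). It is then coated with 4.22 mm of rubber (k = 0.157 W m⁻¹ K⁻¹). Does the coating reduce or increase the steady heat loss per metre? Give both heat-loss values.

increases: 11.3 → 21.8 W/m

Critical radius for a cylinder: r_cr = k/h = 0.0107 m = 1.07 cm.
Outer radius after coating: r₂ = 0.00190 + 0.00422 = 0.00612 m.
Since r₁ < r_cr and r₂ ≤ r_cr, the coating moves toward the maximum at r_cr — heat loss rises.
Bare: R = 1/(2πr₁h) = 5.698 m·K/W; Q = 64.3/5.698 = 11.3 W/m.
Coated: R = R_cond + R_conv = 2.955 m·K/W; Q = 64.3/2.955 = 21.8 W/m.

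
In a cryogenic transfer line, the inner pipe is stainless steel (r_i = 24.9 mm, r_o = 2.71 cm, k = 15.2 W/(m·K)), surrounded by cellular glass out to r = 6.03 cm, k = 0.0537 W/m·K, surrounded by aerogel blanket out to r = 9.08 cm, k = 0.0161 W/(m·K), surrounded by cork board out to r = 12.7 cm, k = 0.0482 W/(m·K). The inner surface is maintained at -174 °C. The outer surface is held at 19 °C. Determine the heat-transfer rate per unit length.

Q' = 25.6 W/m

Resistance network (inner→outer):
  R'_stainless steel = ln(0.0271/0.0249)/(2πk) = 0.08467/(2π·15.2) = 8.865×10^-4 m·K/W
  R'_cellular glass = ln(0.0603/0.0271)/(2πk) = 0.7998/(2π·0.0537) = 2.370 m·K/W
  R'_aerogel blanket = ln(0.0908/0.0603)/(2πk) = 0.4093/(2π·0.0161) = 4.046 m·K/W
  R'_cork board = ln(0.127/0.0908)/(2πk) = 0.3355/(2π·0.0482) = 1.108 m·K/W
ΣR = 8.865×10^-4 + 2.370 + 4.046 + 1.108 = 7.525 m·K/W
Q' = ΔT/ΣR = (-174 °C − 19 °C)/7.525 = -25.6 W/m
(Negative Q' ⇒ heat flows inward; heat gain = 25.6 W/m.)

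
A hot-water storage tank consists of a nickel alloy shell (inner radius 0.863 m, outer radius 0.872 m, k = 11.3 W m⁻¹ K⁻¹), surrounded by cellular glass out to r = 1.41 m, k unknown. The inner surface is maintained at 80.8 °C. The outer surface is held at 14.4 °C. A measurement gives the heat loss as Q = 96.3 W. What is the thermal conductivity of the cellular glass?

k = 0.0505 W/m·K

ΣR = ΔT/Q = |80.8 − 14.4|/96.3 = 0.6895 K/W
Known resistances:
  R_nickel alloy = (1/0.863 − 1/0.872)/(4πk) = 0.01196/(4π·11.3) = 8.422×10^-5 K/W
R_cellular glass = ΣR − ΣR_known = 0.6895 − 8.422×10^-5 = 0.6894 K/W
(1/r₁−1/r₂)/(4πk) = 0.6894 ⇒ k = 0.4376/(4π·0.6894) = 0.0505 W/m·K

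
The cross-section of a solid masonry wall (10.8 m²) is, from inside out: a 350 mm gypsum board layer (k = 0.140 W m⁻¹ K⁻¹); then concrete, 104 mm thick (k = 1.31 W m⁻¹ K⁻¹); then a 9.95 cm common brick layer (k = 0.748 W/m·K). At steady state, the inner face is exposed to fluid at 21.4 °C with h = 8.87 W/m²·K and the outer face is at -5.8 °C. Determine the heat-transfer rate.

Treat each layer as a resistance in series:
  R_conv,in = 1/(hA) = 1/(8.87·10.8) = 0.01044 K/W
  R_gypsum board = L/(kA) = 0.350/(0.140·10.8) = 0.2315 K/W
  R_concrete = L/(kA) = 0.104/(1.31·10.8) = 0.007351 K/W
  R_common brick = L/(kA) = 0.0995/(0.748·10.8) = 0.01232 K/W
ΣR = 0.01044 + 0.2315 + 0.007351 + 0.01232 = 0.2616 K/W
Q = ΔT/ΣR = (21.4 °C − -5.8 °C)/0.2616 = 104 W

Q = 104 W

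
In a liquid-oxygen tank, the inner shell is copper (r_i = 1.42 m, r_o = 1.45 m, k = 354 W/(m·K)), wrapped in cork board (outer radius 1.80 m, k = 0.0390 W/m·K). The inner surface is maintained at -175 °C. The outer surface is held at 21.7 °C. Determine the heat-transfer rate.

Resistance network (inner→outer):
  R_copper = (1/1.42 − 1/1.45)/(4πk) = 0.01457/(4π·354) = 3.275×10^-6 K/W
  R_cork board = (1/1.45 − 1/1.80)/(4πk) = 0.1341/(4π·0.0390) = 0.2736 K/W
ΣR = 3.275×10^-6 + 0.2736 = 0.2736 K/W
Q = ΔT/ΣR = (-175 °C − 21.7 °C)/0.2736 = -719 W
(Negative Q ⇒ heat flows inward; heat gain = 719 W.)

Q = 719 W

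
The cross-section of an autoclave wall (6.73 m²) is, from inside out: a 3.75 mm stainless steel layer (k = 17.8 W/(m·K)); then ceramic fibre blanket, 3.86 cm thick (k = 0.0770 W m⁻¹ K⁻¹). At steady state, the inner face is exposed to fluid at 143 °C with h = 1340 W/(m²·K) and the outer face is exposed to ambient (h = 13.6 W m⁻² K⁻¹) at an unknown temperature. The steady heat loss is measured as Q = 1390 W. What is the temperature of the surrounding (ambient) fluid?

Sum the resistances:
  R_conv,in = 1/(hA) = 1/(1340·6.73) = 1.109×10^-4 K/W
  R_stainless steel = L/(kA) = 0.00375/(17.8·6.73) = 3.130×10^-5 K/W
  R_ceramic fibre blanket = L/(kA) = 0.0386/(0.0770·6.73) = 0.07449 K/W
  R_conv,out = 1/(hA) = 1/(13.6·6.73) = 0.01093 K/W
ΣR = 0.08555 K/W
ΔT = Q·ΣR = 1390 × 0.08555 = 118.9 K
Heat flows outward, so T_out = T_in − ΔT = 143 − 118.9 = 24.1 °C

T_out = 24.1 °C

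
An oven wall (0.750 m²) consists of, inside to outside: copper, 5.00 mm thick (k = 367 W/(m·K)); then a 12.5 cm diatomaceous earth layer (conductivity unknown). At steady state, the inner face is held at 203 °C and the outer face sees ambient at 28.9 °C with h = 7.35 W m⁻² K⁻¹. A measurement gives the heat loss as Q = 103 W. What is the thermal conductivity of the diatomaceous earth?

k = 0.110 W/m·K

ΣR = ΔT/Q = |203 − 28.9|/103 = 1.690 K/W
Known resistances:
  R_copper = L/(kA) = 0.00500/(367·0.750) = 1.817×10^-5 K/W
  R_conv,out = 1/(hA) = 1/(7.35·0.750) = 0.1814 K/W
R_diatomaceous earth = ΣR − ΣR_known = 1.690 − 0.1814 = 1.509 K/W
L/(kA) = 1.509 ⇒ k = 0.125/(1.509·0.750) = 0.110 W/m·K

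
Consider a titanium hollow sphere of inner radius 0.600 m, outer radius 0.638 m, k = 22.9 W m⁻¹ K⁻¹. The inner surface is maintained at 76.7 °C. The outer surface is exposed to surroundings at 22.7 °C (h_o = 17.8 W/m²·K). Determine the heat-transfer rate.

Q = 4.77 kW

Resistance network (inner→outer):
  R_titanium = (1/0.600 − 1/0.638)/(4πk) = 0.09927/(4π·22.9) = 3.450×10^-4 K/W
  R_conv,out = 1/(4πr²h) = 1/(4π·0.638²·17.8) = 0.01098 K/W
ΣR = 3.450×10^-4 + 0.01098 = 0.01132 K/W
Q = ΔT/ΣR = (76.7 °C − 22.7 °C)/0.01132 = 4770 W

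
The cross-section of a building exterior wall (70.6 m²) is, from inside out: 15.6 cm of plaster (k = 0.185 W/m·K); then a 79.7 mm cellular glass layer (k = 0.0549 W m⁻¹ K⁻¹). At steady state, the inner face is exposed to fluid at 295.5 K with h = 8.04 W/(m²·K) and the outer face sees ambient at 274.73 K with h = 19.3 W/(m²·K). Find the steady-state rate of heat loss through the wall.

Treat each layer as a resistance in series:
  R_conv,in = 1/(hA) = 1/(8.04·70.6) = 0.001762 K/W
  R_plaster = L/(kA) = 0.156/(0.185·70.6) = 0.01194 K/W
  R_cellular glass = L/(kA) = 0.0797/(0.0549·70.6) = 0.02056 K/W
  R_conv,out = 1/(hA) = 1/(19.3·70.6) = 7.339×10^-4 K/W
ΣR = 0.001762 + 0.01194 + 0.02056 + 7.339×10^-4 = 0.03500 K/W
Q = ΔT/ΣR = (295.5 K − 274.73 K)/0.03500 = 593 W

Q = 593 W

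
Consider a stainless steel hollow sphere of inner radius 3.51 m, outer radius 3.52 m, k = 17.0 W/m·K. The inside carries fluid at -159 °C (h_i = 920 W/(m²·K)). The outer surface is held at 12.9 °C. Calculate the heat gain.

Treat each layer as a resistance in series:
  R_conv,in = 1/(4πr²h) = 1/(4π·3.51²·920) = 7.021×10^-6 K/W
  R_stainless steel = (1/3.51 − 1/3.52)/(4πk) = 8.094×10^-4/(4π·17.0) = 3.789×10^-6 K/W
ΣR = 7.021×10^-6 + 3.789×10^-6 = 1.081×10^-5 K/W
Q = ΔT/ΣR = (-159 °C − 12.9 °C)/1.081×10^-5 = -1.59×10^7 W
(Negative Q ⇒ heat flows inward; heat gain = 1.59×10^7 W.)

Q = 15900 kW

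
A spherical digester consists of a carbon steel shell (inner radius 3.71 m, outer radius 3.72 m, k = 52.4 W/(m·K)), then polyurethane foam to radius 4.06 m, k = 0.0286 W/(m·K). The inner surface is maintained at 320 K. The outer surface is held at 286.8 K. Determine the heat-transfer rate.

Resistance network (inner→outer):
  R_carbon steel = (1/3.71 − 1/3.72)/(4πk) = 7.246×10^-4/(4π·52.4) = 1.100×10^-6 K/W
  R_polyurethane foam = (1/3.72 − 1/4.06)/(4πk) = 0.02251/(4π·0.0286) = 0.06264 K/W
ΣR = 1.100×10^-6 + 0.06264 = 0.06264 K/W
Q = ΔT/ΣR = (320 K − 286.8 K)/0.06264 = 530 W

Q = 530 W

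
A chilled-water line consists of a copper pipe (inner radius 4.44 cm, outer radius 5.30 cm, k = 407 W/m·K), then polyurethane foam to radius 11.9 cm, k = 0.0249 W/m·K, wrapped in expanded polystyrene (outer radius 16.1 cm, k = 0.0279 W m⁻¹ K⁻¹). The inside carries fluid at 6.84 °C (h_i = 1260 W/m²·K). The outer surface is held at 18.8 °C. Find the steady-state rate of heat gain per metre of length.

Q' = 1.73 W/m

Series thermal resistances, inner to outer:
  R'_conv,in = 1/(2πr h) = 1/(2π·0.0444·1260) = 0.002845 m·K/W
  R'_copper = ln(0.0530/0.0444)/(2πk) = 0.1771/(2π·407) = 6.924×10^-5 m·K/W
  R'_polyurethane foam = ln(0.119/0.0530)/(2πk) = 0.8088/(2π·0.0249) = 5.170 m·K/W
  R'_expanded polystyrene = ln(0.161/0.119)/(2πk) = 0.3023/(2π·0.0279) = 1.724 m·K/W
ΣR = 0.002845 + 6.924×10^-5 + 5.170 + 1.724 = 6.897 m·K/W
Q' = ΔT/ΣR = (6.84 °C − 18.8 °C)/6.897 = -1.73 W/m
(Negative Q' ⇒ heat flows inward; heat gain = 1.73 W/m.)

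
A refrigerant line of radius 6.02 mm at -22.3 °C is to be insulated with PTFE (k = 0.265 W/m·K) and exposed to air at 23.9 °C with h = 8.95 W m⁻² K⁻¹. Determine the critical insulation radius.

r_cr = 2.96 cm

For a cylinder, r_cr = k_ins/h = 0.265/8.95 = 0.0296 m = 2.96 cm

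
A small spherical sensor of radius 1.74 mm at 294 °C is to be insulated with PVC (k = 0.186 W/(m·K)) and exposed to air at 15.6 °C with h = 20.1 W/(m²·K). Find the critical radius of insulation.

r_cr = 1.85 cm

For a sphere, r_cr = 2k_ins/h = 2·0.186/20.1 = 0.0185 m = 1.85 cm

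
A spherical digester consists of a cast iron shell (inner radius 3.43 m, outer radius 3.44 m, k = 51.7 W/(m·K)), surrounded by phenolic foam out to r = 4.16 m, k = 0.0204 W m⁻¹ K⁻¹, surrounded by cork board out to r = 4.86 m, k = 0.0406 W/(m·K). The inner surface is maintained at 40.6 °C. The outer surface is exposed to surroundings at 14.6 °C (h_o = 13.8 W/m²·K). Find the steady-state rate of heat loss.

Resistance network (inner→outer):
  R_cast iron = (1/3.43 − 1/3.44)/(4πk) = 8.475×10^-4/(4π·51.7) = 1.305×10^-6 K/W
  R_phenolic foam = (1/3.44 − 1/4.16)/(4πk) = 0.05031/(4π·0.0204) = 0.1963 K/W
  R_cork board = (1/4.16 − 1/4.86)/(4πk) = 0.03462/(4π·0.0406) = 0.06786 K/W
  R_conv,out = 1/(4πr²h) = 1/(4π·4.86²·13.8) = 2.441×10^-4 K/W
ΣR = 1.305×10^-6 + 0.1963 + 0.06786 + 2.441×10^-4 = 0.2644 K/W
Q = ΔT/ΣR = (40.6 °C − 14.6 °C)/0.2644 = 98.3 W

Q = 98.3 W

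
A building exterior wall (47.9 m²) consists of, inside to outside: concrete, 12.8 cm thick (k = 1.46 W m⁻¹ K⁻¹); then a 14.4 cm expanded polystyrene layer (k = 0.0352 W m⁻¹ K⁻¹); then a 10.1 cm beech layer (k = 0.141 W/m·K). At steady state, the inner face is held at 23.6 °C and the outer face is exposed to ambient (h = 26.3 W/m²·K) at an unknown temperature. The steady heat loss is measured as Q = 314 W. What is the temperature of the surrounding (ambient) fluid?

Sum the resistances:
  R_concrete = L/(kA) = 0.128/(1.46·47.9) = 0.001830 K/W
  R_expanded polystyrene = L/(kA) = 0.144/(0.0352·47.9) = 0.08541 K/W
  R_beech = L/(kA) = 0.101/(0.141·47.9) = 0.01495 K/W
  R_conv,out = 1/(hA) = 1/(26.3·47.9) = 7.938×10^-4 K/W
ΣR = 0.1030 K/W
ΔT = Q·ΣR = 314 × 0.1030 = 32.34 K
Heat flows outward, so T_out = T_in − ΔT = 23.6 − 32.34 = -8.74 °C

T_out = -8.74 °C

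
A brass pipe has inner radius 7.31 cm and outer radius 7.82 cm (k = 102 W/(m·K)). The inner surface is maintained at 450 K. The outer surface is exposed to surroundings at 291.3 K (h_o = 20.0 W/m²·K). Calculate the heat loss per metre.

Series thermal resistances, inner to outer:
  R'_brass = ln(0.0782/0.0731)/(2πk) = 0.06744/(2π·102) = 1.052×10^-4 m·K/W
  R'_conv,out = 1/(2πr h) = 1/(2π·0.0782·20.0) = 0.1018 m·K/W
ΣR = 1.052×10^-4 + 0.1018 = 0.1019 m·K/W
Q' = ΔT/ΣR = (450 K − 291.3 K)/0.1019 = 1560 W/m

Q' = 1560 W/m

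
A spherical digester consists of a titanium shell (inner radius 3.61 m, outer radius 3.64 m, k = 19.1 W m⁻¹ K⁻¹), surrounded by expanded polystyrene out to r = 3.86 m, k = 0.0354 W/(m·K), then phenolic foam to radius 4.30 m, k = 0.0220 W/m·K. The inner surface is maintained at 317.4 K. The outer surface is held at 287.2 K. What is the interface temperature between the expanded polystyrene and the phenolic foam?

T = 309.3 K

Series thermal resistances, inner to outer:
  R_titanium = (1/3.61 − 1/3.64)/(4πk) = 0.002283/(4π·19.1) = 9.512×10^-6 K/W
  R_expanded polystyrene = (1/3.64 − 1/3.86)/(4πk) = 0.01566/(4π·0.0354) = 0.03520 K/W
  R_phenolic foam = (1/3.86 − 1/4.30)/(4πk) = 0.02651/(4π·0.0220) = 0.09589 K/W
ΣR = 9.512×10^-6 + 0.03520 + 0.09589 = 0.1311 K/W
Q = ΔT/ΣR = (317.4 K − 287.2 K)/0.1311 = 230.4 W
From the inner boundary to the expanded polystyrene/phenolic foam interface, ΣR_partial = 0.03521 K/W.
T_interface = T_in − Q·ΣR_partial = 317.4 K − (230.4)(0.03521) = 309.3 K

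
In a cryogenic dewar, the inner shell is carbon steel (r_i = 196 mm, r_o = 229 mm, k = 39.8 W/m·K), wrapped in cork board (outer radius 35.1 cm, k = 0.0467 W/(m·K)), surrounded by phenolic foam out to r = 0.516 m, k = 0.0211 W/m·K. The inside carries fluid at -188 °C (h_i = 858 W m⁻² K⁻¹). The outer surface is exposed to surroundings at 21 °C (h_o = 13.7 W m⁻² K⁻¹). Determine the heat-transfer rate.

Treat each layer as a resistance in series:
  R_conv,in = 1/(4πr²h) = 1/(4π·0.196²·858) = 0.002414 K/W
  R_carbon steel = (1/0.196 − 1/0.229)/(4πk) = 0.7352/(4π·39.8) = 0.001470 K/W
  R_cork board = (1/0.229 − 1/0.351)/(4πk) = 1.518/(4π·0.0467) = 2.586 K/W
  R_phenolic foam = (1/0.351 − 1/0.516)/(4πk) = 0.9110/(4π·0.0211) = 3.436 K/W
  R_conv,out = 1/(4πr²h) = 1/(4π·0.516²·13.7) = 0.02182 K/W
ΣR = 0.002414 + 0.001470 + 2.586 + 3.436 + 0.02182 = 6.048 K/W
Q = ΔT/ΣR = (-188 °C − 21 °C)/6.048 = -34.6 W
(Negative Q ⇒ heat flows inward; heat gain = 34.6 W.)

Q = 34.6 W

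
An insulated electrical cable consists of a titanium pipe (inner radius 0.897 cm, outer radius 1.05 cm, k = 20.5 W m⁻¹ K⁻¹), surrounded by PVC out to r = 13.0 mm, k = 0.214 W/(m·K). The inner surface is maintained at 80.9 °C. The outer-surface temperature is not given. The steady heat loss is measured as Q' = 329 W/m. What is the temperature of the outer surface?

T_out = 28.2 °C

Sum the resistances:
  R'_titanium = ln(0.0105/0.00897)/(2πk) = 0.1575/(2π·20.5) = 0.001223 m·K/W
  R'_PVC = ln(0.0130/0.0105)/(2πk) = 0.2136/(2π·0.214) = 0.1588 m·K/W
ΣR = 0.1601 m·K/W
ΔT = Q'·ΣR = 329 × 0.1601 = 52.67 K
Heat flows outward, so T_out = T_in − ΔT = 80.9 − 52.67 = 28.2 °C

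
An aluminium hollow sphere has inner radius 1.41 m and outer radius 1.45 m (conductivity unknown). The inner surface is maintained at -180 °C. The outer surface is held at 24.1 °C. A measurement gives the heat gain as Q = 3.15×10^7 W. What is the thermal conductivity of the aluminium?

ΣR = ΔT/Q = |-180 − 24.1|/3.15×10^7 = 6.479×10^-6 K/W
(1/r₁−1/r₂)/(4πk) = 6.479×10^-6 ⇒ k = 0.01956/(4π·6.479×10^-6) = 240 W/m·K

k = 240 W/m·K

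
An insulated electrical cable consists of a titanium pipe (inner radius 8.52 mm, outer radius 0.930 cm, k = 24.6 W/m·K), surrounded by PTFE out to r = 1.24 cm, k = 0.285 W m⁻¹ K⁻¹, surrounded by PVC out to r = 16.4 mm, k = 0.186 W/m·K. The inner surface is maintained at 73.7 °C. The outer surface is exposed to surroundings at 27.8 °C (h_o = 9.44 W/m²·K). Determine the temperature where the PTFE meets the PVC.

Treat each layer as a resistance in series:
  R'_titanium = ln(0.00930/0.00852)/(2πk) = 0.08760/(2π·24.6) = 5.667×10^-4 m·K/W
  R'_PTFE = ln(0.0124/0.00930)/(2πk) = 0.2877/(2π·0.285) = 0.1607 m·K/W
  R'_PVC = ln(0.0164/0.0124)/(2πk) = 0.2796/(2π·0.186) = 0.2392 m·K/W
  R'_conv,out = 1/(2πr h) = 1/(2π·0.0164·9.44) = 1.028 m·K/W
ΣR = 5.667×10^-4 + 0.1607 + 0.2392 + 1.028 = 1.428 m·K/W
Q' = ΔT/ΣR = (73.7 °C − 27.8 °C)/1.428 = 32.14 W/m
From the inner boundary to the PTFE/PVC interface, ΣR_partial = 0.1613 m·K/W.
T_interface = T_in − Q'·ΣR_partial = 73.7 °C − (32.14)(0.1613) = 68.5 °C

T = 68.5 °C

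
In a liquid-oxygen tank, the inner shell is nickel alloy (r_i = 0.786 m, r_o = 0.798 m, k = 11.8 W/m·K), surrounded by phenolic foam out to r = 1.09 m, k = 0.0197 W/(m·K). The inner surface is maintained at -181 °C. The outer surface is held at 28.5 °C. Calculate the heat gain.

Resistance network (inner→outer):
  R_nickel alloy = (1/0.786 − 1/0.798)/(4πk) = 0.01913/(4π·11.8) = 1.290×10^-4 K/W
  R_phenolic foam = (1/0.798 − 1/1.09)/(4πk) = 0.3357/(4π·0.0197) = 1.356 K/W
ΣR = 1.290×10^-4 + 1.356 = 1.356 K/W
Q = ΔT/ΣR = (-181 °C − 28.5 °C)/1.356 = -154 W
(Negative Q ⇒ heat flows inward; heat gain = 154 W.)

Q = 154 W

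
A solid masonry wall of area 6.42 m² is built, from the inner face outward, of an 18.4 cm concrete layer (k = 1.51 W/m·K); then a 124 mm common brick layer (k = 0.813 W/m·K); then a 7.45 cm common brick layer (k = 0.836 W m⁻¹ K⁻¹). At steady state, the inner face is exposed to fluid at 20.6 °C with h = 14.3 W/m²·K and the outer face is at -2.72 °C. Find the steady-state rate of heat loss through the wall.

Series thermal resistances, inner to outer:
  R_conv,in = 1/(hA) = 1/(14.3·6.42) = 0.01089 K/W
  R_concrete = L/(kA) = 0.184/(1.51·6.42) = 0.01898 K/W
  R_common brick = L/(kA) = 0.124/(0.813·6.42) = 0.02376 K/W
  R_common brick = L/(kA) = 0.0745/(0.836·6.42) = 0.01388 K/W
ΣR = 0.01089 + 0.01898 + 0.02376 + 0.01388 = 0.06751 K/W
Q = ΔT/ΣR = (20.6 °C − -2.72 °C)/0.06751 = 345 W

Q = 345 W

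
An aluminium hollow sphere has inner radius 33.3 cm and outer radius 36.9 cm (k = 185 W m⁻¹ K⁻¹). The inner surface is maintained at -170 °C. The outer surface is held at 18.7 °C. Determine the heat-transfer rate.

Q = 1500 kW

Q = 4πk·ΔT/(1/r₁ − 1/r₂) = 4π × 185 × 188.7 / (1/0.333 − 1/0.369) = 1.50×10^6 W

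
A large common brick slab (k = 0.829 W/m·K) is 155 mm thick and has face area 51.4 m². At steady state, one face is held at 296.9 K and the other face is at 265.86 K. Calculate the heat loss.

Q = kA·ΔT/L = 0.829 × 51.4 × |296.9 K − 265.86 K| / 0.155 = 8530 W

Q = 8.53 kW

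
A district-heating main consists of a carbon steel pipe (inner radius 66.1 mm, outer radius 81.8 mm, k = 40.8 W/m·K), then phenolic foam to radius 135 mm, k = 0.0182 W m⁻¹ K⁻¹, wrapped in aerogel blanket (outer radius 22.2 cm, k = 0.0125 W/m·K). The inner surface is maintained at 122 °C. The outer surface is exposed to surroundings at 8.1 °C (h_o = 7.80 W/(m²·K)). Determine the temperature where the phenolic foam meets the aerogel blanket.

T = 75.8 °C

Resistance network (inner→outer):
  R'_carbon steel = ln(0.0818/0.0661)/(2πk) = 0.2131/(2π·40.8) = 8.313×10^-4 m·K/W
  R'_phenolic foam = ln(0.135/0.0818)/(2πk) = 0.5010/(2π·0.0182) = 4.381 m·K/W
  R'_aerogel blanket = ln(0.222/0.135)/(2πk) = 0.4974/(2π·0.0125) = 6.333 m·K/W
  R'_conv,out = 1/(2πr h) = 1/(2π·0.222·7.80) = 0.09191 m·K/W
ΣR = 8.313×10^-4 + 4.381 + 6.333 + 0.09191 = 10.81 m·K/W
Q' = ΔT/ΣR = (122 °C − 8.1 °C)/10.81 = 10.54 W/m
From the inner boundary to the phenolic foam/aerogel blanket interface, ΣR_partial = 4.382 m·K/W.
T_interface = T_in − Q'·ΣR_partial = 122 °C − (10.54)(4.382) = 75.8 °C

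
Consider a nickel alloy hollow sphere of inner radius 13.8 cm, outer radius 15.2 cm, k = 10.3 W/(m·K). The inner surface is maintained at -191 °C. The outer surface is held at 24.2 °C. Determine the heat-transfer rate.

Q = 41.7 kW

Q = 4πk·ΔT/(1/r₁ − 1/r₂) = 4π × 10.3 × 215.2 / (1/0.138 − 1/0.152) = 41700 W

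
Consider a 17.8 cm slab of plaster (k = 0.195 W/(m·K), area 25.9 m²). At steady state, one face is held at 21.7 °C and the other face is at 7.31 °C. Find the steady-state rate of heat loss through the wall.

Q = 408 W

Q = kA·ΔT/L = 0.195 × 25.9 × |21.7 °C − 7.31 °C| / 0.178 = 408 W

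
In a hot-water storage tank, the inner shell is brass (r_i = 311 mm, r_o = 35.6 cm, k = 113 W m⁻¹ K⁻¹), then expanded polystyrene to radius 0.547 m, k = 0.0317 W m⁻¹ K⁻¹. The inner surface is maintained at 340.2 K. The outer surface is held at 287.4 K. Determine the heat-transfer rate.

Q = 21.4 W

Treat each layer as a resistance in series:
  R_brass = (1/0.311 − 1/0.356)/(4πk) = 0.4064/(4π·113) = 2.862×10^-4 K/W
  R_expanded polystyrene = (1/0.356 − 1/0.547)/(4πk) = 0.9808/(4π·0.0317) = 2.462 K/W
ΣR = 2.862×10^-4 + 2.462 = 2.462 K/W
Q = ΔT/ΣR = (340.2 K − 287.4 K)/2.462 = 21.4 W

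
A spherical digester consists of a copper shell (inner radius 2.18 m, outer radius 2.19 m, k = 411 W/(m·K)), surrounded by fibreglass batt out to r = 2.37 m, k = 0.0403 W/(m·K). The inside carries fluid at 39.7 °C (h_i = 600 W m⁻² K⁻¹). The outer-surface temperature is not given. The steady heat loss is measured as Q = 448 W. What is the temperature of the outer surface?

Sum the resistances:
  R_conv,in = 1/(4πr²h) = 1/(4π·2.18²·600) = 2.791×10^-5 K/W
  R_copper = (1/2.18 − 1/2.19)/(4πk) = 0.002095/(4π·411) = 4.056×10^-7 K/W
  R_fibreglass batt = (1/2.19 − 1/2.37)/(4πk) = 0.03468/(4π·0.0403) = 0.06848 K/W
ΣR = 0.06851 K/W
ΔT = Q·ΣR = 448 × 0.06851 = 30.69 K
Heat flows outward, so T_out = T_in − ΔT = 39.7 − 30.69 = 9.01 °C

T_out = 9.01 °C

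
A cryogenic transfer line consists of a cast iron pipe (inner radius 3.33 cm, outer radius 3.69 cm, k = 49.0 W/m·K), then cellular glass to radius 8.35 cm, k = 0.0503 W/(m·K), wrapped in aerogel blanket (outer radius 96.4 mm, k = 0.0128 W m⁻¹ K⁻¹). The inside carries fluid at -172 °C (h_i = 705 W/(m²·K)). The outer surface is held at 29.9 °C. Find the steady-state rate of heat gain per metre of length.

Series thermal resistances, inner to outer:
  R'_conv,in = 1/(2πr h) = 1/(2π·0.0333·705) = 0.006779 m·K/W
  R'_cast iron = ln(0.0369/0.0333)/(2πk) = 0.1027/(2π·49.0) = 3.334×10^-4 m·K/W
  R'_cellular glass = ln(0.0835/0.0369)/(2πk) = 0.8166/(2π·0.0503) = 2.584 m·K/W
  R'_aerogel blanket = ln(0.0964/0.0835)/(2πk) = 0.1437/(2π·0.0128) = 1.786 m·K/W
ΣR = 0.006779 + 3.334×10^-4 + 2.584 + 1.786 = 4.377 m·K/W
Q' = ΔT/ΣR = (-172 °C − 29.9 °C)/4.377 = -46.1 W/m
(Negative Q' ⇒ heat flows inward; heat gain = 46.1 W/m.)

Q' = 46.1 W/m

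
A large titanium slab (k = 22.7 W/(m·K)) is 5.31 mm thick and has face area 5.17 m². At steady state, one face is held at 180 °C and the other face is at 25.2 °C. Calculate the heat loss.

Q = kA·ΔT/L = 22.7 × 5.17 × |180 °C − 25.2 °C| / 0.00531 = 3.42×10^6 W

Q = 3420 kW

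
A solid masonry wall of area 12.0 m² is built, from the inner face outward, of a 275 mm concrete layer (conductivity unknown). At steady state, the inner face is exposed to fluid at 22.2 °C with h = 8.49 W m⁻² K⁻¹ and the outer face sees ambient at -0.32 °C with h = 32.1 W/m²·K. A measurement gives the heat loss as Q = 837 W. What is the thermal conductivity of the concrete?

k = 1.58 W/m·K

ΣR = ΔT/Q = |22.2 − -0.32|/837 = 0.02691 K/W
Known resistances:
  R_conv,in = 1/(hA) = 1/(8.49·12.0) = 0.009815 K/W
  R_conv,out = 1/(hA) = 1/(32.1·12.0) = 0.002596 K/W
R_concrete = ΣR − ΣR_known = 0.02691 − 0.01241 = 0.01450 K/W
L/(kA) = 0.01450 ⇒ k = 0.275/(0.01450·12.0) = 1.58 W/m·K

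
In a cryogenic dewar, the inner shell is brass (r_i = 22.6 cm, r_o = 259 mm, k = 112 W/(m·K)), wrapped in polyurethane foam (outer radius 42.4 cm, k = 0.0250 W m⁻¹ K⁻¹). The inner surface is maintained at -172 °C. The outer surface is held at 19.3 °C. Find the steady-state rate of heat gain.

Treat each layer as a resistance in series:
  R_brass = (1/0.226 − 1/0.259)/(4πk) = 0.5638/(4π·112) = 4.006×10^-4 K/W
  R_polyurethane foam = (1/0.259 − 1/0.424)/(4πk) = 1.503/(4π·0.0250) = 4.783 K/W
ΣR = 4.006×10^-4 + 4.783 = 4.783 K/W
Q = ΔT/ΣR = (-172 °C − 19.3 °C)/4.783 = -40.0 W
(Negative Q ⇒ heat flows inward; heat gain = 40.0 W.)

Q = 40.0 W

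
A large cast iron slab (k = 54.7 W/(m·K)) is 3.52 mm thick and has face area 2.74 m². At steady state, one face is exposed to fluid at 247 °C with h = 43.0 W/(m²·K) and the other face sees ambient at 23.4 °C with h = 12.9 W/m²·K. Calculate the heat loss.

Q = 6.08 kW

Resistance network (inner→outer):
  R_conv,in = 1/(hA) = 1/(43.0·2.74) = 0.008488 K/W
  R_cast iron = L/(kA) = 0.00352/(54.7·2.74) = 2.349×10^-5 K/W
  R_conv,out = 1/(hA) = 1/(12.9·2.74) = 0.02829 K/W
ΣR = 0.008488 + 2.349×10^-5 + 0.02829 = 0.03680 K/W
Q = ΔT/ΣR = (247 °C − 23.4 °C)/0.03680 = 6080 W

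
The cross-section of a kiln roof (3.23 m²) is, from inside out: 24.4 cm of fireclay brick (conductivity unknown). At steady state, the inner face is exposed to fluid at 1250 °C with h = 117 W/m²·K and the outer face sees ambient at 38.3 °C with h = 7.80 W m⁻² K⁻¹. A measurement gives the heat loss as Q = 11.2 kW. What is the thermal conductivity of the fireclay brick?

ΣR = ΔT/Q = |1250 − 38.3|/11200 = 0.1082 K/W
Known resistances:
  R_conv,in = 1/(hA) = 1/(117·3.23) = 0.002646 K/W
  R_conv,out = 1/(hA) = 1/(7.80·3.23) = 0.03969 K/W
R_fireclay brick = ΣR − ΣR_known = 0.1082 − 0.04234 = 0.06586 K/W
L/(kA) = 0.06586 ⇒ k = 0.244/(0.06586·3.23) = 1.15 W/m·K

k = 1.15 W/m·K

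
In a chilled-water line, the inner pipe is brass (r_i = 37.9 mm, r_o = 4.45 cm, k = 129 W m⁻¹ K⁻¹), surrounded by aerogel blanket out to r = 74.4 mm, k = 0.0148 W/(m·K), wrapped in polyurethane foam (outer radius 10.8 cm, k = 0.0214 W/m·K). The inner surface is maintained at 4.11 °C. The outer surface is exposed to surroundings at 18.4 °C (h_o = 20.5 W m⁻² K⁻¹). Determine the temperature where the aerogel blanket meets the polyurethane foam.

Treat each layer as a resistance in series:
  R'_brass = ln(0.0445/0.0379)/(2πk) = 0.1605/(2π·129) = 1.981×10^-4 m·K/W
  R'_aerogel blanket = ln(0.0744/0.0445)/(2πk) = 0.5140/(2π·0.0148) = 5.527 m·K/W
  R'_polyurethane foam = ln(0.108/0.0744)/(2πk) = 0.3727/(2π·0.0214) = 2.772 m·K/W
  R'_conv,out = 1/(2πr h) = 1/(2π·0.108·20.5) = 0.07189 m·K/W
ΣR = 1.981×10^-4 + 5.527 + 2.772 + 0.07189 = 8.371 m·K/W
Q' = ΔT/ΣR = (4.11 °C − 18.4 °C)/8.371 = -1.707 W/m
From the inner boundary to the aerogel blanket/polyurethane foam interface, ΣR_partial = 5.527 m·K/W.
T_interface = T_in − Q'·ΣR_partial = 4.11 °C − (-1.707)(5.527) = 13.5 °C

T = 13.5 °C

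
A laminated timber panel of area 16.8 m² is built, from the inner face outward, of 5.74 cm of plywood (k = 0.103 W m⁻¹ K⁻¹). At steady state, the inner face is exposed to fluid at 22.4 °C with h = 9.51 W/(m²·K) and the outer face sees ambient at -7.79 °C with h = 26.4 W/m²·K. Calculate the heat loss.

Q = 724 W

Series thermal resistances, inner to outer:
  R_conv,in = 1/(hA) = 1/(9.51·16.8) = 0.006259 K/W
  R_plywood = L/(kA) = 0.0574/(0.103·16.8) = 0.03317 K/W
  R_conv,out = 1/(hA) = 1/(26.4·16.8) = 0.002255 K/W
ΣR = 0.006259 + 0.03317 + 0.002255 = 0.04168 K/W
Q = ΔT/ΣR = (22.4 °C − -7.79 °C)/0.04168 = 724 W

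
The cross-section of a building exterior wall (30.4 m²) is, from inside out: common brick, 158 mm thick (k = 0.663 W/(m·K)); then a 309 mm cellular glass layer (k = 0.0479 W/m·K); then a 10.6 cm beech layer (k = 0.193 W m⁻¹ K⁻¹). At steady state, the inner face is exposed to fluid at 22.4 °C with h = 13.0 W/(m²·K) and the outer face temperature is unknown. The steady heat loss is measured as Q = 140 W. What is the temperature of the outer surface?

Series resistances:
  R_conv,in = 1/(hA) = 1/(13.0·30.4) = 0.002530 K/W
  R_common brick = L/(kA) = 0.158/(0.663·30.4) = 0.007839 K/W
  R_cellular glass = L/(kA) = 0.309/(0.0479·30.4) = 0.2122 K/W
  R_beech = L/(kA) = 0.106/(0.193·30.4) = 0.01807 K/W
ΣR = 0.2406 K/W
ΔT = Q·ΣR = 140 × 0.2406 = 33.68 K
Heat flows outward, so T_out = T_in − ΔT = 22.4 − 33.68 = -11.3 °C

T_out = -11.3 °C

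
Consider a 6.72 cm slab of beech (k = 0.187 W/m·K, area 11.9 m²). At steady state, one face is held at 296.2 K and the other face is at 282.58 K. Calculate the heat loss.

Q = kA·ΔT/L = 0.187 × 11.9 × |296.2 K − 282.58 K| / 0.0672 = 451 W

Q = 451 W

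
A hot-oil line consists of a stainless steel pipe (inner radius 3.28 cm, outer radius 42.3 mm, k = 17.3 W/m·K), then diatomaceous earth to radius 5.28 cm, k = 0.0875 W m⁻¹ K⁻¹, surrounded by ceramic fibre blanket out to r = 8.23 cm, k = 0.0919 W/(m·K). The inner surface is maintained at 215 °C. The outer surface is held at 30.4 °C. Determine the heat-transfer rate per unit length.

Treat each layer as a resistance in series:
  R'_stainless steel = ln(0.0423/0.0328)/(2πk) = 0.2544/(2π·17.3) = 0.002340 m·K/W
  R'_diatomaceous earth = ln(0.0528/0.0423)/(2πk) = 0.2217/(2π·0.0875) = 0.4033 m·K/W
  R'_ceramic fibre blanket = ln(0.0823/0.0528)/(2πk) = 0.4439/(2π·0.0919) = 0.7687 m·K/W
ΣR = 0.002340 + 0.4033 + 0.7687 = 1.174 m·K/W
Q' = ΔT/ΣR = (215 °C − 30.4 °C)/1.174 = 157 W/m

Q' = 157 W/m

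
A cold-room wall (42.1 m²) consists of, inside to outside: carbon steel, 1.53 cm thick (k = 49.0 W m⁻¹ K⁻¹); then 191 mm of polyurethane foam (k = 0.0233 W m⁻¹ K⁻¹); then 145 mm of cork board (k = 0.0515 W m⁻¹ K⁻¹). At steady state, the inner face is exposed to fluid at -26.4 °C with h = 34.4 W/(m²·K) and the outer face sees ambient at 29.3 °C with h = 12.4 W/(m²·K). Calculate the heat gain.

Q = 211 W

Treat each layer as a resistance in series:
  R_conv,in = 1/(hA) = 1/(34.4·42.1) = 6.905×10^-4 K/W
  R_carbon steel = L/(kA) = 0.0153/(49.0·42.1) = 7.417×10^-6 K/W
  R_polyurethane foam = L/(kA) = 0.191/(0.0233·42.1) = 0.1947 K/W
  R_cork board = L/(kA) = 0.145/(0.0515·42.1) = 0.06688 K/W
  R_conv,out = 1/(hA) = 1/(12.4·42.1) = 0.001916 K/W
ΣR = 6.905×10^-4 + 7.417×10^-6 + 0.1947 + 0.06688 + 0.001916 = 0.2642 K/W
Q = ΔT/ΣR = (-26.4 °C − 29.3 °C)/0.2642 = -211 W
(Negative Q ⇒ heat flows inward; heat gain = 211 W.)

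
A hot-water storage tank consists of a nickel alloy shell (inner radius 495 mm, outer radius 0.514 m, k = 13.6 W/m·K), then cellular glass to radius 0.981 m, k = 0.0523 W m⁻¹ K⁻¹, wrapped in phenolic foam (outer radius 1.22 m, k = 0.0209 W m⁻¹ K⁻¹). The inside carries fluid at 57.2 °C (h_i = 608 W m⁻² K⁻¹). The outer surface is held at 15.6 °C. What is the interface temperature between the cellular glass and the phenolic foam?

T = 30.2 °C

Series thermal resistances, inner to outer:
  R_conv,in = 1/(4πr²h) = 1/(4π·0.495²·608) = 5.342×10^-4 K/W
  R_nickel alloy = (1/0.495 − 1/0.514)/(4πk) = 0.07468/(4π·13.6) = 4.370×10^-4 K/W
  R_cellular glass = (1/0.514 − 1/0.981)/(4πk) = 0.9262/(4π·0.0523) = 1.409 K/W
  R_phenolic foam = (1/0.981 − 1/1.22)/(4πk) = 0.1997/(4π·0.0209) = 0.7603 K/W
ΣR = 5.342×10^-4 + 4.370×10^-4 + 1.409 + 0.7603 = 2.170 K/W
Q = ΔT/ΣR = (57.2 °C − 15.6 °C)/2.170 = 19.17 W
From the inner boundary to the cellular glass/phenolic foam interface, ΣR_partial = 1.410 K/W.
T_interface = T_in − Q·ΣR_partial = 57.2 °C − (19.17)(1.410) = 30.2 °C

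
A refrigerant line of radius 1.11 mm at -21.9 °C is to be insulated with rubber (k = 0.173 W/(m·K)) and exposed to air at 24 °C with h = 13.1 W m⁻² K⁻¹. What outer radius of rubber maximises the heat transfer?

r_cr = 1.32 cm

For a cylinder, r_cr = k_ins/h = 0.173/13.1 = 0.0132 m = 1.32 cm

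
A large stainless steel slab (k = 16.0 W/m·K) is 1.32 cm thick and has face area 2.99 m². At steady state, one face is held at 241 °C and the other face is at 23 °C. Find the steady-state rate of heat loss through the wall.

Q = 7.90×10^5 W

Q = kA·ΔT/L = 16.0 × 2.99 × |241 °C − 23 °C| / 0.0132 = 7.90×10^5 W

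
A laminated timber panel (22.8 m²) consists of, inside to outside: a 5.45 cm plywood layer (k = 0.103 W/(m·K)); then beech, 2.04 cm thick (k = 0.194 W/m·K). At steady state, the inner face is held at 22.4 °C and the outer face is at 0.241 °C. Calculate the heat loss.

Resistance network (inner→outer):
  R_plywood = L/(kA) = 0.0545/(0.103·22.8) = 0.02321 K/W
  R_beech = L/(kA) = 0.0204/(0.194·22.8) = 0.004612 K/W
ΣR = 0.02321 + 0.004612 = 0.02782 K/W
Q = ΔT/ΣR = (22.4 °C − 0.241 °C)/0.02782 = 797 W

Q = 797 W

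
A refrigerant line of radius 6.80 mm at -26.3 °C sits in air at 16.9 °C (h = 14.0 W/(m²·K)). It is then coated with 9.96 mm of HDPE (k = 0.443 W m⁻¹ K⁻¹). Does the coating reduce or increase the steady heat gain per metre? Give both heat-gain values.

Critical radius for a cylinder: r_cr = k/h = 0.0316 m = 3.16 cm.
Outer radius after coating: r₂ = 0.00680 + 0.00996 = 0.01676 m.
Since r₁ < r_cr and r₂ ≤ r_cr, the coating moves toward the maximum at r_cr — heat gain rises.
Bare: R = 1/(2πr₁h) = 1.672 m·K/W; Q = 43.2/1.672 = 25.8 W/m.
Coated: R = R_cond + R_conv = 1.002 m·K/W; Q = 43.2/1.002 = 43.1 W/m.

increases: 25.8 → 43.1 W/m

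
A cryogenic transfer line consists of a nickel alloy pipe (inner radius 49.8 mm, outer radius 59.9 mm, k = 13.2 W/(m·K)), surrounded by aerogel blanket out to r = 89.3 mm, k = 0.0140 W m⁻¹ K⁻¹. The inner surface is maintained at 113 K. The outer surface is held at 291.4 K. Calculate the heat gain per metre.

Series thermal resistances, inner to outer:
  R'_nickel alloy = ln(0.0599/0.0498)/(2πk) = 0.1847/(2π·13.2) = 0.002226 m·K/W
  R'_aerogel blanket = ln(0.0893/0.0599)/(2πk) = 0.3993/(2π·0.0140) = 4.540 m·K/W
ΣR = 0.002226 + 4.540 = 4.542 m·K/W
Q' = ΔT/ΣR = (113 K − 291.4 K)/4.542 = -39.3 W/m
(Negative Q' ⇒ heat flows inward; heat gain = 39.3 W/m.)

Q' = 39.3 W/m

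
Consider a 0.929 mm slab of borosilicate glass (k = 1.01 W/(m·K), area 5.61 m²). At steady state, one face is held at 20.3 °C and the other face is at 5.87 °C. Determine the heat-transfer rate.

Q = kA·ΔT/L = 1.01 × 5.61 × |20.3 °C − 5.87 °C| / 9.29×10^-4 = 88000 W

Q = 88000 W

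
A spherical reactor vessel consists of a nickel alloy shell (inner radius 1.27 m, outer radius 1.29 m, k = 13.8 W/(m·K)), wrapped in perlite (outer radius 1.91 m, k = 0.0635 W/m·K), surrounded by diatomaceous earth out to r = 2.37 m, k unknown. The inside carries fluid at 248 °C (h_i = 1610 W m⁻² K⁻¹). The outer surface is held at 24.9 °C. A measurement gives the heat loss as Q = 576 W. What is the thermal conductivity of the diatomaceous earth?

ΣR = ΔT/Q = |248 − 24.9|/576 = 0.3873 K/W
Known resistances:
  R_conv,in = 1/(4πr²h) = 1/(4π·1.27²·1610) = 3.064×10^-5 K/W
  R_nickel alloy = (1/1.27 − 1/1.29)/(4πk) = 0.01221/(4π·13.8) = 7.040×10^-5 K/W
  R_perlite = (1/1.29 − 1/1.91)/(4πk) = 0.2516/(4π·0.0635) = 0.3153 K/W
R_diatomaceous earth = ΣR − ΣR_known = 0.3873 − 0.3154 = 0.07190 K/W
(1/r₁−1/r₂)/(4πk) = 0.07190 ⇒ k = 0.1016/(4π·0.07190) = 0.112 W/m·K

k = 0.112 W/m·K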